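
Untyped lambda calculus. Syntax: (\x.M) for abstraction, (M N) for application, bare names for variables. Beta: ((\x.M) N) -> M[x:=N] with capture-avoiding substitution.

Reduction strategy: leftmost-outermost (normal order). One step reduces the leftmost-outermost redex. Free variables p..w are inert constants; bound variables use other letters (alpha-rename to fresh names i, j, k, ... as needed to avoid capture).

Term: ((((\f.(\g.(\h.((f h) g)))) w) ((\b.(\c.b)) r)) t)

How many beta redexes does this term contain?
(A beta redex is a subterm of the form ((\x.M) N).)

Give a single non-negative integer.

Answer: 2

Derivation:
Term: ((((\f.(\g.(\h.((f h) g)))) w) ((\b.(\c.b)) r)) t)
  Redex: ((\f.(\g.(\h.((f h) g)))) w)
  Redex: ((\b.(\c.b)) r)
Total redexes: 2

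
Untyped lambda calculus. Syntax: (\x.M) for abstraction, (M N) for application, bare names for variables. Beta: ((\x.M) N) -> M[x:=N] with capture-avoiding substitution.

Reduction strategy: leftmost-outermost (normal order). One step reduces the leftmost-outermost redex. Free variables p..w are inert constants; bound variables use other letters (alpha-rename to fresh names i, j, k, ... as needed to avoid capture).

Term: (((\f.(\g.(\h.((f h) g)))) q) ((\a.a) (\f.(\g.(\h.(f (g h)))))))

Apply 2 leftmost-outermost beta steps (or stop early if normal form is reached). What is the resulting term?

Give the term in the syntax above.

Answer: (\h.((q h) ((\a.a) (\f.(\g.(\h.(f (g h))))))))

Derivation:
Step 0: (((\f.(\g.(\h.((f h) g)))) q) ((\a.a) (\f.(\g.(\h.(f (g h)))))))
Step 1: ((\g.(\h.((q h) g))) ((\a.a) (\f.(\g.(\h.(f (g h)))))))
Step 2: (\h.((q h) ((\a.a) (\f.(\g.(\h.(f (g h))))))))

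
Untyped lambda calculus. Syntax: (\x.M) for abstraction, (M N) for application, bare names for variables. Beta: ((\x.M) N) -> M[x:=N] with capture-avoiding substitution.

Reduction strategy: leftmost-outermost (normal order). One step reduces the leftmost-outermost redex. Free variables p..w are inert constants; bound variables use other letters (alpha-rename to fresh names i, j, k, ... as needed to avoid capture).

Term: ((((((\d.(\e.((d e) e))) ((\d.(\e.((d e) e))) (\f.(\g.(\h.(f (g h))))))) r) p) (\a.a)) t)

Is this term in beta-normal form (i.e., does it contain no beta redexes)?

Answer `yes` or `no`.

Term: ((((((\d.(\e.((d e) e))) ((\d.(\e.((d e) e))) (\f.(\g.(\h.(f (g h))))))) r) p) (\a.a)) t)
Found 2 beta redex(es).

Answer: no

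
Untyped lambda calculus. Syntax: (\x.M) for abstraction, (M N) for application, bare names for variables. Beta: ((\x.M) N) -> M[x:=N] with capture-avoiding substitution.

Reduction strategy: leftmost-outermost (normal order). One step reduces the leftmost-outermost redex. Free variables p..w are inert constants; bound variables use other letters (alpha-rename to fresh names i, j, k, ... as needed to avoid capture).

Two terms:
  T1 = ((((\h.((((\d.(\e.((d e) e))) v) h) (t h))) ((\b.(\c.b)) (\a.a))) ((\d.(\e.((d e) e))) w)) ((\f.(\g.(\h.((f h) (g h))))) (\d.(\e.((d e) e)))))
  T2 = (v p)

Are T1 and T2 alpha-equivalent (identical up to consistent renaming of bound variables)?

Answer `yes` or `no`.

Term 1: ((((\h.((((\d.(\e.((d e) e))) v) h) (t h))) ((\b.(\c.b)) (\a.a))) ((\d.(\e.((d e) e))) w)) ((\f.(\g.(\h.((f h) (g h))))) (\d.(\e.((d e) e)))))
Term 2: (v p)
Alpha-equivalence: compare structure up to binder renaming.
Result: False

Answer: no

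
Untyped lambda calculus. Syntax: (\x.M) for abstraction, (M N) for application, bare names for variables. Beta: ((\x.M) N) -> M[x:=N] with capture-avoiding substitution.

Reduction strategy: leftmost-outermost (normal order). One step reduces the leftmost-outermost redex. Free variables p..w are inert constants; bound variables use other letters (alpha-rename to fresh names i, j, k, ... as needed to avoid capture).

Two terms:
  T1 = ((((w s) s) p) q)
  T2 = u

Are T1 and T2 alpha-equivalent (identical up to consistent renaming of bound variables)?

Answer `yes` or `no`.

Term 1: ((((w s) s) p) q)
Term 2: u
Alpha-equivalence: compare structure up to binder renaming.
Result: False

Answer: no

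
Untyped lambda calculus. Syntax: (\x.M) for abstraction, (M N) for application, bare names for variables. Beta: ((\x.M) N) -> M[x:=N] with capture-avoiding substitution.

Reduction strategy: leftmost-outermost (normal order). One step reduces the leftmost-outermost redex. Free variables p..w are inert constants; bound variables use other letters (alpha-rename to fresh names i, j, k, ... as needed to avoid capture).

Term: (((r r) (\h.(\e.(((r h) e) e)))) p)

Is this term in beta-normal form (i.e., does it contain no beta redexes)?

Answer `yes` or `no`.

Answer: yes

Derivation:
Term: (((r r) (\h.(\e.(((r h) e) e)))) p)
No beta redexes found.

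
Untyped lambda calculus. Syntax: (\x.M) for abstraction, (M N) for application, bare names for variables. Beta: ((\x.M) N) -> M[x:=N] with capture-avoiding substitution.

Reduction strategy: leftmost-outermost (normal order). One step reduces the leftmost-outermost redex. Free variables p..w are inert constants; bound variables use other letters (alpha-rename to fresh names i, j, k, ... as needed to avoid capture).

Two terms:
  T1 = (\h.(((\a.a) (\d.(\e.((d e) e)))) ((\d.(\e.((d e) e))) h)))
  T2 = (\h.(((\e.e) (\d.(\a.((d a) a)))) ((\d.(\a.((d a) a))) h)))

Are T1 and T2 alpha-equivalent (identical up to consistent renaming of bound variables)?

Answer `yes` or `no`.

Term 1: (\h.(((\a.a) (\d.(\e.((d e) e)))) ((\d.(\e.((d e) e))) h)))
Term 2: (\h.(((\e.e) (\d.(\a.((d a) a)))) ((\d.(\a.((d a) a))) h)))
Alpha-equivalence: compare structure up to binder renaming.
Result: True

Answer: yes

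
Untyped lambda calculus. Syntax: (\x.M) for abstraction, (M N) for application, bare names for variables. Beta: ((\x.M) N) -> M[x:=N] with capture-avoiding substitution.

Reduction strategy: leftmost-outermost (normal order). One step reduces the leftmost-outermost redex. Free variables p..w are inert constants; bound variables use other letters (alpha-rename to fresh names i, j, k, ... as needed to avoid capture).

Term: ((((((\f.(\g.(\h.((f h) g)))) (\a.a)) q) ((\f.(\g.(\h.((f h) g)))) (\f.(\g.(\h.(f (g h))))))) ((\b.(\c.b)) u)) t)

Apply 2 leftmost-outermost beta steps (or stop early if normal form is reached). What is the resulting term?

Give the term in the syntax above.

Step 0: ((((((\f.(\g.(\h.((f h) g)))) (\a.a)) q) ((\f.(\g.(\h.((f h) g)))) (\f.(\g.(\h.(f (g h))))))) ((\b.(\c.b)) u)) t)
Step 1: (((((\g.(\h.(((\a.a) h) g))) q) ((\f.(\g.(\h.((f h) g)))) (\f.(\g.(\h.(f (g h))))))) ((\b.(\c.b)) u)) t)
Step 2: ((((\h.(((\a.a) h) q)) ((\f.(\g.(\h.((f h) g)))) (\f.(\g.(\h.(f (g h))))))) ((\b.(\c.b)) u)) t)

Answer: ((((\h.(((\a.a) h) q)) ((\f.(\g.(\h.((f h) g)))) (\f.(\g.(\h.(f (g h))))))) ((\b.(\c.b)) u)) t)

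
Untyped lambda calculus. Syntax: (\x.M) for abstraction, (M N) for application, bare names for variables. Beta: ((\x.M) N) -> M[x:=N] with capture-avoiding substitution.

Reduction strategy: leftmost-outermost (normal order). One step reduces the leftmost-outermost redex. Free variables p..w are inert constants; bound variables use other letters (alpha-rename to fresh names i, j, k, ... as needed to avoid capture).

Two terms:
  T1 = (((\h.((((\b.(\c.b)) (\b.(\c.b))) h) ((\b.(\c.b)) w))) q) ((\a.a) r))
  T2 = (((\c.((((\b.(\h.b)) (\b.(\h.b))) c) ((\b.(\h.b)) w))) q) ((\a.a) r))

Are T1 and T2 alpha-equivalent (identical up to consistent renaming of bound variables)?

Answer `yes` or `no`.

Answer: yes

Derivation:
Term 1: (((\h.((((\b.(\c.b)) (\b.(\c.b))) h) ((\b.(\c.b)) w))) q) ((\a.a) r))
Term 2: (((\c.((((\b.(\h.b)) (\b.(\h.b))) c) ((\b.(\h.b)) w))) q) ((\a.a) r))
Alpha-equivalence: compare structure up to binder renaming.
Result: True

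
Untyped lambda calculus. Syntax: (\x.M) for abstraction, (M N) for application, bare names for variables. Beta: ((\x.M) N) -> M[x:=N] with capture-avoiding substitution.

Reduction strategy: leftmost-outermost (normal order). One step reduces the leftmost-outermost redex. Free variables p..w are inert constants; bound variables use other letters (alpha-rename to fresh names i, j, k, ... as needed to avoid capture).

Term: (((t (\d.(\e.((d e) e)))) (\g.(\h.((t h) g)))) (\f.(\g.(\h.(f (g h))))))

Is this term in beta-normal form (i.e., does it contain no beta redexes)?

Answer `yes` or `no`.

Answer: yes

Derivation:
Term: (((t (\d.(\e.((d e) e)))) (\g.(\h.((t h) g)))) (\f.(\g.(\h.(f (g h))))))
No beta redexes found.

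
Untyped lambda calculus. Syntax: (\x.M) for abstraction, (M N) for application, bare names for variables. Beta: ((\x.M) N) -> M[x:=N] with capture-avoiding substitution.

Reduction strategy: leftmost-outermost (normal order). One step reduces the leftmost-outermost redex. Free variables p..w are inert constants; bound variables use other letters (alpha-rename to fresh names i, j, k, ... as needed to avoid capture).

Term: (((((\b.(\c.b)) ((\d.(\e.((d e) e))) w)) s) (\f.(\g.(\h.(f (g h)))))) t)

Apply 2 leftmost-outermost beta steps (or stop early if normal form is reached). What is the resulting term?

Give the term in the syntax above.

Answer: ((((\d.(\e.((d e) e))) w) (\f.(\g.(\h.(f (g h)))))) t)

Derivation:
Step 0: (((((\b.(\c.b)) ((\d.(\e.((d e) e))) w)) s) (\f.(\g.(\h.(f (g h)))))) t)
Step 1: ((((\c.((\d.(\e.((d e) e))) w)) s) (\f.(\g.(\h.(f (g h)))))) t)
Step 2: ((((\d.(\e.((d e) e))) w) (\f.(\g.(\h.(f (g h)))))) t)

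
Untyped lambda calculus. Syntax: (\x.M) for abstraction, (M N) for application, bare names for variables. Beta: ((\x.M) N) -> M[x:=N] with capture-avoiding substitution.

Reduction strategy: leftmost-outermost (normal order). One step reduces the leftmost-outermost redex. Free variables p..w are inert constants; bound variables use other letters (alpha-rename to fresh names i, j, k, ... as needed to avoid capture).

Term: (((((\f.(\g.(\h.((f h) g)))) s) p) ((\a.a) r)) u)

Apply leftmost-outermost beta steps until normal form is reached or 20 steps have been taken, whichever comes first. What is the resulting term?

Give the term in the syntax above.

Answer: (((s r) p) u)

Derivation:
Step 0: (((((\f.(\g.(\h.((f h) g)))) s) p) ((\a.a) r)) u)
Step 1: ((((\g.(\h.((s h) g))) p) ((\a.a) r)) u)
Step 2: (((\h.((s h) p)) ((\a.a) r)) u)
Step 3: (((s ((\a.a) r)) p) u)
Step 4: (((s r) p) u)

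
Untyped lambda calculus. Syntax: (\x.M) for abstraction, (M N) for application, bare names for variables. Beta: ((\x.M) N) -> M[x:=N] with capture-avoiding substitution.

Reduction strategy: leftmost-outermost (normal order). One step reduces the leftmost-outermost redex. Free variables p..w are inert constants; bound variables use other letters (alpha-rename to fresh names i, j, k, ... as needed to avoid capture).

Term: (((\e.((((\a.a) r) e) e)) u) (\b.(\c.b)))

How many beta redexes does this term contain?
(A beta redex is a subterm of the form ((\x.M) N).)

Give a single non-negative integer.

Answer: 2

Derivation:
Term: (((\e.((((\a.a) r) e) e)) u) (\b.(\c.b)))
  Redex: ((\e.((((\a.a) r) e) e)) u)
  Redex: ((\a.a) r)
Total redexes: 2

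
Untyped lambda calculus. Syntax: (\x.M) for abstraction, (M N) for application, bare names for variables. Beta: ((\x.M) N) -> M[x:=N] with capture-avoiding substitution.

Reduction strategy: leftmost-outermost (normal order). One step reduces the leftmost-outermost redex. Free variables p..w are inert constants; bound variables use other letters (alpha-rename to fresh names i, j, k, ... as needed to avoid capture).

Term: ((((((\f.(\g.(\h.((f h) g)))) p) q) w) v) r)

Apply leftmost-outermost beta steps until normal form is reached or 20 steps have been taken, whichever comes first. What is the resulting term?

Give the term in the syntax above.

Answer: ((((p w) q) v) r)

Derivation:
Step 0: ((((((\f.(\g.(\h.((f h) g)))) p) q) w) v) r)
Step 1: (((((\g.(\h.((p h) g))) q) w) v) r)
Step 2: ((((\h.((p h) q)) w) v) r)
Step 3: ((((p w) q) v) r)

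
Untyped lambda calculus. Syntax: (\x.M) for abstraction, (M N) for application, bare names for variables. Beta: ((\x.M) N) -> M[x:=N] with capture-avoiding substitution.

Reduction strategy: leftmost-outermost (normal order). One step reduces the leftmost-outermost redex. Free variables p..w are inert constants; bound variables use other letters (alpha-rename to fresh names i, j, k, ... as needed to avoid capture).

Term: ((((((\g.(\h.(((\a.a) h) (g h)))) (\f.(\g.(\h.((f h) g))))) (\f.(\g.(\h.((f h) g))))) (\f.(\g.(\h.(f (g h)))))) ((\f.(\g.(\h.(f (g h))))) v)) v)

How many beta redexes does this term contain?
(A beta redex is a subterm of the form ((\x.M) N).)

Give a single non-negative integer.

Answer: 3

Derivation:
Term: ((((((\g.(\h.(((\a.a) h) (g h)))) (\f.(\g.(\h.((f h) g))))) (\f.(\g.(\h.((f h) g))))) (\f.(\g.(\h.(f (g h)))))) ((\f.(\g.(\h.(f (g h))))) v)) v)
  Redex: ((\g.(\h.(((\a.a) h) (g h)))) (\f.(\g.(\h.((f h) g)))))
  Redex: ((\a.a) h)
  Redex: ((\f.(\g.(\h.(f (g h))))) v)
Total redexes: 3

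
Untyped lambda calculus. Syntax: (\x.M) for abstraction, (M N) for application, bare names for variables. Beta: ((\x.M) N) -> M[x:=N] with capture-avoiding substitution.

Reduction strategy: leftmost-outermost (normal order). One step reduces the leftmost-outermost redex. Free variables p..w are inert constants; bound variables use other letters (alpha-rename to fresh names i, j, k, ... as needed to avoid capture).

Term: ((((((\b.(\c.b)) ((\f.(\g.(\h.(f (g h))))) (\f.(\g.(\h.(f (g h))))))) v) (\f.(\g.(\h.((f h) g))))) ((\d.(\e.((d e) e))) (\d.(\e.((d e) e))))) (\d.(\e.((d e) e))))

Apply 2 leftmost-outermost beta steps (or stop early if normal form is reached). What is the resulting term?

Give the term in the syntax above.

Answer: (((((\f.(\g.(\h.(f (g h))))) (\f.(\g.(\h.(f (g h)))))) (\f.(\g.(\h.((f h) g))))) ((\d.(\e.((d e) e))) (\d.(\e.((d e) e))))) (\d.(\e.((d e) e))))

Derivation:
Step 0: ((((((\b.(\c.b)) ((\f.(\g.(\h.(f (g h))))) (\f.(\g.(\h.(f (g h))))))) v) (\f.(\g.(\h.((f h) g))))) ((\d.(\e.((d e) e))) (\d.(\e.((d e) e))))) (\d.(\e.((d e) e))))
Step 1: (((((\c.((\f.(\g.(\h.(f (g h))))) (\f.(\g.(\h.(f (g h))))))) v) (\f.(\g.(\h.((f h) g))))) ((\d.(\e.((d e) e))) (\d.(\e.((d e) e))))) (\d.(\e.((d e) e))))
Step 2: (((((\f.(\g.(\h.(f (g h))))) (\f.(\g.(\h.(f (g h)))))) (\f.(\g.(\h.((f h) g))))) ((\d.(\e.((d e) e))) (\d.(\e.((d e) e))))) (\d.(\e.((d e) e))))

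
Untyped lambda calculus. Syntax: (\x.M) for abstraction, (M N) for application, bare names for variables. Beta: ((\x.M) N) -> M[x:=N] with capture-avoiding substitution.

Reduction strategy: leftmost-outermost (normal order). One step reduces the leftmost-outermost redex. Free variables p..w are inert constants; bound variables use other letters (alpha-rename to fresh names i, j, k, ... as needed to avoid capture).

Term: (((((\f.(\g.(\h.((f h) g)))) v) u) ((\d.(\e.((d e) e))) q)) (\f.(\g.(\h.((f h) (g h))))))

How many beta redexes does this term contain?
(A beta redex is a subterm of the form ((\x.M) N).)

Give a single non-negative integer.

Answer: 2

Derivation:
Term: (((((\f.(\g.(\h.((f h) g)))) v) u) ((\d.(\e.((d e) e))) q)) (\f.(\g.(\h.((f h) (g h))))))
  Redex: ((\f.(\g.(\h.((f h) g)))) v)
  Redex: ((\d.(\e.((d e) e))) q)
Total redexes: 2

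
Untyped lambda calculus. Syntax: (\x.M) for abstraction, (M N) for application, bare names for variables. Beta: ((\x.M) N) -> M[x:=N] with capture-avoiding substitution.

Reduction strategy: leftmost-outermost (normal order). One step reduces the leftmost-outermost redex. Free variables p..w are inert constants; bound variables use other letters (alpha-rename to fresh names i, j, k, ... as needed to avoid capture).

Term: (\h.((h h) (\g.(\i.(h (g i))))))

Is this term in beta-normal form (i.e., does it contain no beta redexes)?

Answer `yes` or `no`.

Term: (\h.((h h) (\g.(\i.(h (g i))))))
No beta redexes found.

Answer: yes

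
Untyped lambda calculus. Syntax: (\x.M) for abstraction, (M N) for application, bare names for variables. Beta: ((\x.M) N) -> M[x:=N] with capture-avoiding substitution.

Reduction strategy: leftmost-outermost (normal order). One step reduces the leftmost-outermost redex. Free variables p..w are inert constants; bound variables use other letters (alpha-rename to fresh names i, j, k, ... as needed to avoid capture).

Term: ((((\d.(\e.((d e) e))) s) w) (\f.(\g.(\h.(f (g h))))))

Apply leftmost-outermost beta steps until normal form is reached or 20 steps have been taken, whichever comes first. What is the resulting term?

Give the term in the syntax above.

Answer: (((s w) w) (\f.(\g.(\h.(f (g h))))))

Derivation:
Step 0: ((((\d.(\e.((d e) e))) s) w) (\f.(\g.(\h.(f (g h))))))
Step 1: (((\e.((s e) e)) w) (\f.(\g.(\h.(f (g h))))))
Step 2: (((s w) w) (\f.(\g.(\h.(f (g h))))))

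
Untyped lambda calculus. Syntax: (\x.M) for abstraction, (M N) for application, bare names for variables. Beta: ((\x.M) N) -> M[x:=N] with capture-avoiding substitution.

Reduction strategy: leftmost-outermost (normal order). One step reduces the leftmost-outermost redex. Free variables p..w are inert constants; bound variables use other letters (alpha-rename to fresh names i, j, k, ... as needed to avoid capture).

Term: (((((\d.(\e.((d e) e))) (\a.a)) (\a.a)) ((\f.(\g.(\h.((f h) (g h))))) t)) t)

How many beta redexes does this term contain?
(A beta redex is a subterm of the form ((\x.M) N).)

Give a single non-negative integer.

Term: (((((\d.(\e.((d e) e))) (\a.a)) (\a.a)) ((\f.(\g.(\h.((f h) (g h))))) t)) t)
  Redex: ((\d.(\e.((d e) e))) (\a.a))
  Redex: ((\f.(\g.(\h.((f h) (g h))))) t)
Total redexes: 2

Answer: 2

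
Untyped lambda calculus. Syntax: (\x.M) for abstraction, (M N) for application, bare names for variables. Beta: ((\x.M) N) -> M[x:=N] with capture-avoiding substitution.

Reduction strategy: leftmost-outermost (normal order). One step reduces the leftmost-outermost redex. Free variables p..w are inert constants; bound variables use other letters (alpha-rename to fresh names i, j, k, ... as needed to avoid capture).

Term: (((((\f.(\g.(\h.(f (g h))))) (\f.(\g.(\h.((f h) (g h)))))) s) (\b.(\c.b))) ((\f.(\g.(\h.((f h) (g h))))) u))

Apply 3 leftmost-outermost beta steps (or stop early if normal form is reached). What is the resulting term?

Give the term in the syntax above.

Answer: (((\f.(\g.(\h.((f h) (g h))))) (s (\b.(\c.b)))) ((\f.(\g.(\h.((f h) (g h))))) u))

Derivation:
Step 0: (((((\f.(\g.(\h.(f (g h))))) (\f.(\g.(\h.((f h) (g h)))))) s) (\b.(\c.b))) ((\f.(\g.(\h.((f h) (g h))))) u))
Step 1: ((((\g.(\h.((\f.(\g.(\h.((f h) (g h))))) (g h)))) s) (\b.(\c.b))) ((\f.(\g.(\h.((f h) (g h))))) u))
Step 2: (((\h.((\f.(\g.(\h.((f h) (g h))))) (s h))) (\b.(\c.b))) ((\f.(\g.(\h.((f h) (g h))))) u))
Step 3: (((\f.(\g.(\h.((f h) (g h))))) (s (\b.(\c.b)))) ((\f.(\g.(\h.((f h) (g h))))) u))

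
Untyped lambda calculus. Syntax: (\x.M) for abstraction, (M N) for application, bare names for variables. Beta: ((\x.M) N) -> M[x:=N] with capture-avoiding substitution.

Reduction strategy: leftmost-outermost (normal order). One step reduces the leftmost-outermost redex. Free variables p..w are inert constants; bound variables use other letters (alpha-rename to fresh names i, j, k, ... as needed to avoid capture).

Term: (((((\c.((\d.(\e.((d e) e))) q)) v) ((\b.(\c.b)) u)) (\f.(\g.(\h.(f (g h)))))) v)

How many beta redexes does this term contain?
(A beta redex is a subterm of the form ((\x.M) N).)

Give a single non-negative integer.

Term: (((((\c.((\d.(\e.((d e) e))) q)) v) ((\b.(\c.b)) u)) (\f.(\g.(\h.(f (g h)))))) v)
  Redex: ((\c.((\d.(\e.((d e) e))) q)) v)
  Redex: ((\d.(\e.((d e) e))) q)
  Redex: ((\b.(\c.b)) u)
Total redexes: 3

Answer: 3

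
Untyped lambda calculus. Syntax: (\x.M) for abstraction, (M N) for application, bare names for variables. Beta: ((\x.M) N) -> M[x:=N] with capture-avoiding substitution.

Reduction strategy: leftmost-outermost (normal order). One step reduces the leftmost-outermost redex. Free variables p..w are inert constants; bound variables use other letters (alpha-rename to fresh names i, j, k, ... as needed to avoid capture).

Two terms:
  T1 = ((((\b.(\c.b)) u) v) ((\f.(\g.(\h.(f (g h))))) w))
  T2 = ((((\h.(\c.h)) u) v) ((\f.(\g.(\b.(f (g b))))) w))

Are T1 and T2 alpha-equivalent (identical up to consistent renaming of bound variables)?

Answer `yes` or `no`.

Term 1: ((((\b.(\c.b)) u) v) ((\f.(\g.(\h.(f (g h))))) w))
Term 2: ((((\h.(\c.h)) u) v) ((\f.(\g.(\b.(f (g b))))) w))
Alpha-equivalence: compare structure up to binder renaming.
Result: True

Answer: yes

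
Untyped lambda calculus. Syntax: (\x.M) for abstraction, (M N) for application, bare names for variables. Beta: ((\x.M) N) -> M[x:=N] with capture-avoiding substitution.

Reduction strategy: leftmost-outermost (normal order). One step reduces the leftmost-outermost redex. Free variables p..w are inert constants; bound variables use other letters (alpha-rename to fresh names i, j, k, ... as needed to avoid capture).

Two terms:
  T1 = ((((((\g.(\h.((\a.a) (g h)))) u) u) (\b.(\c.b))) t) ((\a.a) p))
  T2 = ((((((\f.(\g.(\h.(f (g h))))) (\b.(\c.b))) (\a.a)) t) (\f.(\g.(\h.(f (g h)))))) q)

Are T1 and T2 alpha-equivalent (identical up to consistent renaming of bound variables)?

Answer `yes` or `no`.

Answer: no

Derivation:
Term 1: ((((((\g.(\h.((\a.a) (g h)))) u) u) (\b.(\c.b))) t) ((\a.a) p))
Term 2: ((((((\f.(\g.(\h.(f (g h))))) (\b.(\c.b))) (\a.a)) t) (\f.(\g.(\h.(f (g h)))))) q)
Alpha-equivalence: compare structure up to binder renaming.
Result: False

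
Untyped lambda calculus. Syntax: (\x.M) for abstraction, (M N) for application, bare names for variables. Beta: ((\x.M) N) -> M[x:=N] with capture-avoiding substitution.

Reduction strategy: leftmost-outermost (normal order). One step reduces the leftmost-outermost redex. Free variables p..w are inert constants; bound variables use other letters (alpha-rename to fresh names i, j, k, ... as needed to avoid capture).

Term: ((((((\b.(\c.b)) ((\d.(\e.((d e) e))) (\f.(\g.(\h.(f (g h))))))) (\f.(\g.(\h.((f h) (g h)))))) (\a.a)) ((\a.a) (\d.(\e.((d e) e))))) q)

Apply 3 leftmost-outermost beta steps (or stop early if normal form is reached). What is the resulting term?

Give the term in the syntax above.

Step 0: ((((((\b.(\c.b)) ((\d.(\e.((d e) e))) (\f.(\g.(\h.(f (g h))))))) (\f.(\g.(\h.((f h) (g h)))))) (\a.a)) ((\a.a) (\d.(\e.((d e) e))))) q)
Step 1: (((((\c.((\d.(\e.((d e) e))) (\f.(\g.(\h.(f (g h))))))) (\f.(\g.(\h.((f h) (g h)))))) (\a.a)) ((\a.a) (\d.(\e.((d e) e))))) q)
Step 2: (((((\d.(\e.((d e) e))) (\f.(\g.(\h.(f (g h)))))) (\a.a)) ((\a.a) (\d.(\e.((d e) e))))) q)
Step 3: ((((\e.(((\f.(\g.(\h.(f (g h))))) e) e)) (\a.a)) ((\a.a) (\d.(\e.((d e) e))))) q)

Answer: ((((\e.(((\f.(\g.(\h.(f (g h))))) e) e)) (\a.a)) ((\a.a) (\d.(\e.((d e) e))))) q)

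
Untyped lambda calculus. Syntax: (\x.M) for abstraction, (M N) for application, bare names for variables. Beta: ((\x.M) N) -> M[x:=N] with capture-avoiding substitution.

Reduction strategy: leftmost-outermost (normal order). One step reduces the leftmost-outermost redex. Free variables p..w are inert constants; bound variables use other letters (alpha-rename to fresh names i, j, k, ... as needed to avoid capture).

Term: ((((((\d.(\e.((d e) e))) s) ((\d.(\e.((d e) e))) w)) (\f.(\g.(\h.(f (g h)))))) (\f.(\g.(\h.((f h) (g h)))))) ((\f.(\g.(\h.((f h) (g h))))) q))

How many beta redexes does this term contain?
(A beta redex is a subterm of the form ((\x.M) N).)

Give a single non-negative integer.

Answer: 3

Derivation:
Term: ((((((\d.(\e.((d e) e))) s) ((\d.(\e.((d e) e))) w)) (\f.(\g.(\h.(f (g h)))))) (\f.(\g.(\h.((f h) (g h)))))) ((\f.(\g.(\h.((f h) (g h))))) q))
  Redex: ((\d.(\e.((d e) e))) s)
  Redex: ((\d.(\e.((d e) e))) w)
  Redex: ((\f.(\g.(\h.((f h) (g h))))) q)
Total redexes: 3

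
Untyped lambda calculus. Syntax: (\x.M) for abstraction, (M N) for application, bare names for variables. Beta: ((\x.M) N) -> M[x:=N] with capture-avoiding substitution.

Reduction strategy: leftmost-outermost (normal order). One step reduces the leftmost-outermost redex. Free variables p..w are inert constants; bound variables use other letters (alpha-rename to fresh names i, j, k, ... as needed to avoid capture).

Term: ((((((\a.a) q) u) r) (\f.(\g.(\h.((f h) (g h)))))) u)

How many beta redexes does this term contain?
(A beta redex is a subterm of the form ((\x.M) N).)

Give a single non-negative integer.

Answer: 1

Derivation:
Term: ((((((\a.a) q) u) r) (\f.(\g.(\h.((f h) (g h)))))) u)
  Redex: ((\a.a) q)
Total redexes: 1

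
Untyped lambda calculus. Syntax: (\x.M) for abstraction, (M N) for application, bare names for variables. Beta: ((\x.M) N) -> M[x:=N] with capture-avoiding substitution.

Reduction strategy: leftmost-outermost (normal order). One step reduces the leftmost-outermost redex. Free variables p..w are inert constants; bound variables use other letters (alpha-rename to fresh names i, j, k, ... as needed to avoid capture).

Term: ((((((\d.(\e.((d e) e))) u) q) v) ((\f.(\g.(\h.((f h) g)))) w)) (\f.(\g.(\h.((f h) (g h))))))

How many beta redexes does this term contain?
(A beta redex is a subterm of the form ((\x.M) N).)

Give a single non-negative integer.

Term: ((((((\d.(\e.((d e) e))) u) q) v) ((\f.(\g.(\h.((f h) g)))) w)) (\f.(\g.(\h.((f h) (g h))))))
  Redex: ((\d.(\e.((d e) e))) u)
  Redex: ((\f.(\g.(\h.((f h) g)))) w)
Total redexes: 2

Answer: 2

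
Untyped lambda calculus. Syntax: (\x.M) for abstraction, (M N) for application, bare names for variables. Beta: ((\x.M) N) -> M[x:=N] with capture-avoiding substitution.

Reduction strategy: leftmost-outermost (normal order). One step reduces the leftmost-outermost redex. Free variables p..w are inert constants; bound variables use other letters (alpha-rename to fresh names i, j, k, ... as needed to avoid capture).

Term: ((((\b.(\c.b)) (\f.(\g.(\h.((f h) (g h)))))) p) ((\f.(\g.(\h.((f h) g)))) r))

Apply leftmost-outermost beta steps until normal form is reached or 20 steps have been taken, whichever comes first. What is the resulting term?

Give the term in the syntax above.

Answer: (\g.(\h.((r (g h)) h)))

Derivation:
Step 0: ((((\b.(\c.b)) (\f.(\g.(\h.((f h) (g h)))))) p) ((\f.(\g.(\h.((f h) g)))) r))
Step 1: (((\c.(\f.(\g.(\h.((f h) (g h)))))) p) ((\f.(\g.(\h.((f h) g)))) r))
Step 2: ((\f.(\g.(\h.((f h) (g h))))) ((\f.(\g.(\h.((f h) g)))) r))
Step 3: (\g.(\h.((((\f.(\g.(\h.((f h) g)))) r) h) (g h))))
Step 4: (\g.(\h.(((\g.(\h.((r h) g))) h) (g h))))
Step 5: (\g.(\h.((\i.((r i) h)) (g h))))
Step 6: (\g.(\h.((r (g h)) h)))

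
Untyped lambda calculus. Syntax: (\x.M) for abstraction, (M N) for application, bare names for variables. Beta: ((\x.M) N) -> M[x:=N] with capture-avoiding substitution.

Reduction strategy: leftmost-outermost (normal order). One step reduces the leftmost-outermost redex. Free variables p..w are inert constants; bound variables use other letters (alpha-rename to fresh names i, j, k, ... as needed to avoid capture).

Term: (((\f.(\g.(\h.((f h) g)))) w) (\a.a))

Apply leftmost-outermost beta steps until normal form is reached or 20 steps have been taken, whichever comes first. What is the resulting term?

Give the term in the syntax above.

Step 0: (((\f.(\g.(\h.((f h) g)))) w) (\a.a))
Step 1: ((\g.(\h.((w h) g))) (\a.a))
Step 2: (\h.((w h) (\a.a)))

Answer: (\h.((w h) (\a.a)))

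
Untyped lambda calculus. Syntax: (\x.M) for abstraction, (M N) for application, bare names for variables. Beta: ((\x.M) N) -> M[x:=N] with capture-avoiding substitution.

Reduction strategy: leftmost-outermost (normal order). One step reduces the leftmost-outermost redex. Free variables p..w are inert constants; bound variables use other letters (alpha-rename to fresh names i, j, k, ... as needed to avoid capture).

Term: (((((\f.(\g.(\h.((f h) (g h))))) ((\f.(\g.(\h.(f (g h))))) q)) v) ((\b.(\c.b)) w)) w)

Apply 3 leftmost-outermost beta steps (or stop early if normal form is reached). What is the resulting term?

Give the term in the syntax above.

Answer: (((((\f.(\g.(\h.(f (g h))))) q) ((\b.(\c.b)) w)) (v ((\b.(\c.b)) w))) w)

Derivation:
Step 0: (((((\f.(\g.(\h.((f h) (g h))))) ((\f.(\g.(\h.(f (g h))))) q)) v) ((\b.(\c.b)) w)) w)
Step 1: ((((\g.(\h.((((\f.(\g.(\h.(f (g h))))) q) h) (g h)))) v) ((\b.(\c.b)) w)) w)
Step 2: (((\h.((((\f.(\g.(\h.(f (g h))))) q) h) (v h))) ((\b.(\c.b)) w)) w)
Step 3: (((((\f.(\g.(\h.(f (g h))))) q) ((\b.(\c.b)) w)) (v ((\b.(\c.b)) w))) w)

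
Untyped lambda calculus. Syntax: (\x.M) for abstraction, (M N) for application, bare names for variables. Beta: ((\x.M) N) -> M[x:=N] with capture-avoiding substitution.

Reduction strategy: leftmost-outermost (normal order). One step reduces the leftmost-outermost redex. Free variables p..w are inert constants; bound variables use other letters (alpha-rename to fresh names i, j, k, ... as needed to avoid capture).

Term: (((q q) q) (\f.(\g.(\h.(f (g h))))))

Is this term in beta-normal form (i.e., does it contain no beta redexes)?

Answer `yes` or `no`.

Answer: yes

Derivation:
Term: (((q q) q) (\f.(\g.(\h.(f (g h))))))
No beta redexes found.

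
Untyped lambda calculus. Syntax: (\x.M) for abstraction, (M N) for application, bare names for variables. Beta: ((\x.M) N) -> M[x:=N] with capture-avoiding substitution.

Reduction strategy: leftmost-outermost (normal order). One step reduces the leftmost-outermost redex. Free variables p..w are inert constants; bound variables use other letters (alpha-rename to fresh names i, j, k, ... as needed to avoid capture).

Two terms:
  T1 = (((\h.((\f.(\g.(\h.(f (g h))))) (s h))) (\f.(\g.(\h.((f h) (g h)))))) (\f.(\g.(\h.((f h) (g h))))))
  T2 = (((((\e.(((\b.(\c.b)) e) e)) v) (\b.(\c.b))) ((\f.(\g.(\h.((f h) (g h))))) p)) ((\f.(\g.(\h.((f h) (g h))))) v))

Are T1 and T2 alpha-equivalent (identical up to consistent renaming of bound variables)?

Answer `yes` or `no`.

Answer: no

Derivation:
Term 1: (((\h.((\f.(\g.(\h.(f (g h))))) (s h))) (\f.(\g.(\h.((f h) (g h)))))) (\f.(\g.(\h.((f h) (g h))))))
Term 2: (((((\e.(((\b.(\c.b)) e) e)) v) (\b.(\c.b))) ((\f.(\g.(\h.((f h) (g h))))) p)) ((\f.(\g.(\h.((f h) (g h))))) v))
Alpha-equivalence: compare structure up to binder renaming.
Result: False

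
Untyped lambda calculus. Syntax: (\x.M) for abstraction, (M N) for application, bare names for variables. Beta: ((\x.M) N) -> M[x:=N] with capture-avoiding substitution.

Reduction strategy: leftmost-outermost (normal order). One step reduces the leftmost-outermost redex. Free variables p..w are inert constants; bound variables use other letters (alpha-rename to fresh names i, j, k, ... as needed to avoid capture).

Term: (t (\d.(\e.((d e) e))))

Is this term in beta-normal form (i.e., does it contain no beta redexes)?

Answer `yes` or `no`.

Term: (t (\d.(\e.((d e) e))))
No beta redexes found.

Answer: yes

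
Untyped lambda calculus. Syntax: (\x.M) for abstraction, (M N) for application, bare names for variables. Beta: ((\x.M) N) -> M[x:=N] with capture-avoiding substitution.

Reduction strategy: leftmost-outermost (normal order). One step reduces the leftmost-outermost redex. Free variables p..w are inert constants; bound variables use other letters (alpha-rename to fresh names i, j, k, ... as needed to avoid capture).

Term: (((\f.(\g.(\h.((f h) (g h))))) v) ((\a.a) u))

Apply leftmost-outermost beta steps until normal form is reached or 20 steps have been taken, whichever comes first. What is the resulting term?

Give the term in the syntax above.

Step 0: (((\f.(\g.(\h.((f h) (g h))))) v) ((\a.a) u))
Step 1: ((\g.(\h.((v h) (g h)))) ((\a.a) u))
Step 2: (\h.((v h) (((\a.a) u) h)))
Step 3: (\h.((v h) (u h)))

Answer: (\h.((v h) (u h)))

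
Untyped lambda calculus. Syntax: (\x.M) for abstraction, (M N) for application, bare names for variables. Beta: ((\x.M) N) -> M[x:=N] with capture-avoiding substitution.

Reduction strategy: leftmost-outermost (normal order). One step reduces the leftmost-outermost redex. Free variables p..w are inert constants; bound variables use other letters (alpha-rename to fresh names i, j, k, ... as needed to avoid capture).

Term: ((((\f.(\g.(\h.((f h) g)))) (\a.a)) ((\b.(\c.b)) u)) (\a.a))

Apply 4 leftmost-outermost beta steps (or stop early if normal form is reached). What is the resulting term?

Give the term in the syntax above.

Answer: ((\a.a) ((\b.(\c.b)) u))

Derivation:
Step 0: ((((\f.(\g.(\h.((f h) g)))) (\a.a)) ((\b.(\c.b)) u)) (\a.a))
Step 1: (((\g.(\h.(((\a.a) h) g))) ((\b.(\c.b)) u)) (\a.a))
Step 2: ((\h.(((\a.a) h) ((\b.(\c.b)) u))) (\a.a))
Step 3: (((\a.a) (\a.a)) ((\b.(\c.b)) u))
Step 4: ((\a.a) ((\b.(\c.b)) u))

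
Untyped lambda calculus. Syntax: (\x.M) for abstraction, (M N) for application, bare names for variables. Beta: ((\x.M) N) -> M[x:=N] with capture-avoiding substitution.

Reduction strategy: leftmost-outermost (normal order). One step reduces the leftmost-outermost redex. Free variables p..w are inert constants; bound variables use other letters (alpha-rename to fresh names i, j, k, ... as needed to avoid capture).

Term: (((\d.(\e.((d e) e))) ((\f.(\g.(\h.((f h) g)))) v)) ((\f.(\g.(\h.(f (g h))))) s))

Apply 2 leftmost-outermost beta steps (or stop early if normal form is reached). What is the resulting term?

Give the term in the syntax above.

Answer: ((((\f.(\g.(\h.((f h) g)))) v) ((\f.(\g.(\h.(f (g h))))) s)) ((\f.(\g.(\h.(f (g h))))) s))

Derivation:
Step 0: (((\d.(\e.((d e) e))) ((\f.(\g.(\h.((f h) g)))) v)) ((\f.(\g.(\h.(f (g h))))) s))
Step 1: ((\e.((((\f.(\g.(\h.((f h) g)))) v) e) e)) ((\f.(\g.(\h.(f (g h))))) s))
Step 2: ((((\f.(\g.(\h.((f h) g)))) v) ((\f.(\g.(\h.(f (g h))))) s)) ((\f.(\g.(\h.(f (g h))))) s))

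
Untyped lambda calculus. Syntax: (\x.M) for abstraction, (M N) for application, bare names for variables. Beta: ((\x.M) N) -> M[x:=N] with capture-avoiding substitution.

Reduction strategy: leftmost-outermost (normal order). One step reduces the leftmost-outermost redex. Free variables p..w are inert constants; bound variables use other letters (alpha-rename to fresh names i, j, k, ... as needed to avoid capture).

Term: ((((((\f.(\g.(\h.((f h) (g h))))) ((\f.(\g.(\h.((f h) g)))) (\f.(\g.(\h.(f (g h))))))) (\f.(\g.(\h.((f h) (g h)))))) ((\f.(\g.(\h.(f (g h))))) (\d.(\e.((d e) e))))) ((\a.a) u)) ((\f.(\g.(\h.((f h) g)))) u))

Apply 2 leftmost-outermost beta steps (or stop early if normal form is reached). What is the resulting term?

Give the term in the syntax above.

Answer: ((((\h.((((\f.(\g.(\h.((f h) g)))) (\f.(\g.(\h.(f (g h)))))) h) ((\f.(\g.(\h.((f h) (g h))))) h))) ((\f.(\g.(\h.(f (g h))))) (\d.(\e.((d e) e))))) ((\a.a) u)) ((\f.(\g.(\h.((f h) g)))) u))

Derivation:
Step 0: ((((((\f.(\g.(\h.((f h) (g h))))) ((\f.(\g.(\h.((f h) g)))) (\f.(\g.(\h.(f (g h))))))) (\f.(\g.(\h.((f h) (g h)))))) ((\f.(\g.(\h.(f (g h))))) (\d.(\e.((d e) e))))) ((\a.a) u)) ((\f.(\g.(\h.((f h) g)))) u))
Step 1: (((((\g.(\h.((((\f.(\g.(\h.((f h) g)))) (\f.(\g.(\h.(f (g h)))))) h) (g h)))) (\f.(\g.(\h.((f h) (g h)))))) ((\f.(\g.(\h.(f (g h))))) (\d.(\e.((d e) e))))) ((\a.a) u)) ((\f.(\g.(\h.((f h) g)))) u))
Step 2: ((((\h.((((\f.(\g.(\h.((f h) g)))) (\f.(\g.(\h.(f (g h)))))) h) ((\f.(\g.(\h.((f h) (g h))))) h))) ((\f.(\g.(\h.(f (g h))))) (\d.(\e.((d e) e))))) ((\a.a) u)) ((\f.(\g.(\h.((f h) g)))) u))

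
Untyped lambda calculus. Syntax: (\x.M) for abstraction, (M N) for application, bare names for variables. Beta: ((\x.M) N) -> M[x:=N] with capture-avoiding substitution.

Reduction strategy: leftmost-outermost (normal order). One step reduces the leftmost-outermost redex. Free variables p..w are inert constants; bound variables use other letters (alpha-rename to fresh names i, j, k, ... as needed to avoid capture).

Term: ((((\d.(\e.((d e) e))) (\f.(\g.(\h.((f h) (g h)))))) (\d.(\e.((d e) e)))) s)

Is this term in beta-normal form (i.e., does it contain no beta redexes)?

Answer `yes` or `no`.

Term: ((((\d.(\e.((d e) e))) (\f.(\g.(\h.((f h) (g h)))))) (\d.(\e.((d e) e)))) s)
Found 1 beta redex(es).

Answer: no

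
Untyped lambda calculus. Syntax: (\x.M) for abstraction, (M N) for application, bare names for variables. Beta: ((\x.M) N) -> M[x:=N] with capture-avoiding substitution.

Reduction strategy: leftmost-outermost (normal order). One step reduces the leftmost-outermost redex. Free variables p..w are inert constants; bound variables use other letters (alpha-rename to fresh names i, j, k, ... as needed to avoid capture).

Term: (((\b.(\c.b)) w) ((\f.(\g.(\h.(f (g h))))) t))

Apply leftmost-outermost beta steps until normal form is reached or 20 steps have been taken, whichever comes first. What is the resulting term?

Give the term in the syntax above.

Step 0: (((\b.(\c.b)) w) ((\f.(\g.(\h.(f (g h))))) t))
Step 1: ((\c.w) ((\f.(\g.(\h.(f (g h))))) t))
Step 2: w

Answer: w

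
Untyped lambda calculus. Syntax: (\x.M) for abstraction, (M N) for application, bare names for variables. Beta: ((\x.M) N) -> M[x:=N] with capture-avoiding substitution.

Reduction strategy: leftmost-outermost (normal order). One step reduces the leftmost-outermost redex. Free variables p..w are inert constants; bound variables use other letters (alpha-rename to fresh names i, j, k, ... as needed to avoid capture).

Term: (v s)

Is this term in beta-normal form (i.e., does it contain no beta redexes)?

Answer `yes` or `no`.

Term: (v s)
No beta redexes found.

Answer: yes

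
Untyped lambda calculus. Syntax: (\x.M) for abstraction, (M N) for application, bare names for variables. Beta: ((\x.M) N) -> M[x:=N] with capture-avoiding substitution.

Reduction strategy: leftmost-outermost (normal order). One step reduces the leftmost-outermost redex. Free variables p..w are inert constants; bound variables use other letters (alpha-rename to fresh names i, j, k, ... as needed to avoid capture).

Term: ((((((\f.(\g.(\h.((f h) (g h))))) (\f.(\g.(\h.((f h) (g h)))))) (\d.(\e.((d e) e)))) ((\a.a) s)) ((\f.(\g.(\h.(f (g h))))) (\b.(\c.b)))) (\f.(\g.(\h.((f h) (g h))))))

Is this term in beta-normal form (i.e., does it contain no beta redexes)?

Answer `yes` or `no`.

Answer: no

Derivation:
Term: ((((((\f.(\g.(\h.((f h) (g h))))) (\f.(\g.(\h.((f h) (g h)))))) (\d.(\e.((d e) e)))) ((\a.a) s)) ((\f.(\g.(\h.(f (g h))))) (\b.(\c.b)))) (\f.(\g.(\h.((f h) (g h))))))
Found 3 beta redex(es).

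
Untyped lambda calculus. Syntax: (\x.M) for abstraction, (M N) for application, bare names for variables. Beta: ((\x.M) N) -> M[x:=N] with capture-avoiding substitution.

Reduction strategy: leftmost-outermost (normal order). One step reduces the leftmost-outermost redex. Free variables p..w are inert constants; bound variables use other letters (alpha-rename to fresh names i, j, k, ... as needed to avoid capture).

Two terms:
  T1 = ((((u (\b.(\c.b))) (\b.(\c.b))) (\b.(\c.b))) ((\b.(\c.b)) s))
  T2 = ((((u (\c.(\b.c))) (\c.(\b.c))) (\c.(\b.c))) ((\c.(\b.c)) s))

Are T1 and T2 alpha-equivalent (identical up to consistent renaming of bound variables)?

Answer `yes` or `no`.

Answer: yes

Derivation:
Term 1: ((((u (\b.(\c.b))) (\b.(\c.b))) (\b.(\c.b))) ((\b.(\c.b)) s))
Term 2: ((((u (\c.(\b.c))) (\c.(\b.c))) (\c.(\b.c))) ((\c.(\b.c)) s))
Alpha-equivalence: compare structure up to binder renaming.
Result: True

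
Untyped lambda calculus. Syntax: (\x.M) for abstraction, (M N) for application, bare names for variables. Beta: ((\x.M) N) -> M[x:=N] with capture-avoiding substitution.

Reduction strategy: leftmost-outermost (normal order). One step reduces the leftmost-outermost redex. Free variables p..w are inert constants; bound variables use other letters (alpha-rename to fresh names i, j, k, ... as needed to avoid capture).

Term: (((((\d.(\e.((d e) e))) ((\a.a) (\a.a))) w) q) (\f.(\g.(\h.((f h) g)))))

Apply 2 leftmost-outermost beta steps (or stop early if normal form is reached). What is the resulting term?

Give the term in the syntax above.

Answer: ((((((\a.a) (\a.a)) w) w) q) (\f.(\g.(\h.((f h) g)))))

Derivation:
Step 0: (((((\d.(\e.((d e) e))) ((\a.a) (\a.a))) w) q) (\f.(\g.(\h.((f h) g)))))
Step 1: ((((\e.((((\a.a) (\a.a)) e) e)) w) q) (\f.(\g.(\h.((f h) g)))))
Step 2: ((((((\a.a) (\a.a)) w) w) q) (\f.(\g.(\h.((f h) g)))))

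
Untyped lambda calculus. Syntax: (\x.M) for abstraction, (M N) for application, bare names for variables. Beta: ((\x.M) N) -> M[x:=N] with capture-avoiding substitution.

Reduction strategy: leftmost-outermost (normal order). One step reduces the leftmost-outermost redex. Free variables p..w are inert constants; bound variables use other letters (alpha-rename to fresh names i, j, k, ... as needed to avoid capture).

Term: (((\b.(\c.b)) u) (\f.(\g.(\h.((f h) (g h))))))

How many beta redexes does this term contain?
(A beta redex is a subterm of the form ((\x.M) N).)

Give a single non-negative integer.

Answer: 1

Derivation:
Term: (((\b.(\c.b)) u) (\f.(\g.(\h.((f h) (g h))))))
  Redex: ((\b.(\c.b)) u)
Total redexes: 1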